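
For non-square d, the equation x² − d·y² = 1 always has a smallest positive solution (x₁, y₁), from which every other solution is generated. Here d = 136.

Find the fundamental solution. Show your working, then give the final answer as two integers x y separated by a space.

[11; 1,1,1,22] for √136; ℓ=4 ⇒ convergent index 3
step 0: (11, 1)  from 11·(1,0) + (0,1)
…
step 2: (23, 2)  from 1·(12,1) + (11,1)
step 3: (35, 3)  from 1·(23,2) + (12,1)
fundamental: x₁=35, y₁=3  (since 1225 − 136·9 = 1)

35 3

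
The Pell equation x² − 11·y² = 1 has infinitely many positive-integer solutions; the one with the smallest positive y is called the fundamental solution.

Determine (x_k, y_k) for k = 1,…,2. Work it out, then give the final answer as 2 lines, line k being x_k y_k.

d=11: √d = [3; 3,6] (ℓ=2, even), read p_1/q_1
a_0=3:  p_0=3·1+0=3,  q_0=3·0+1=1
a_1=3:  p_1=3·3+1=10,  q_1=3·1+0=3
(x₁, y₁) = (10, 3);  10² − 11·3² = 1 ✓
k=2:  x_2 = 10·10+11·3·3 = 199,  y_2 = 10·3+3·10 = 60

10 3
199 60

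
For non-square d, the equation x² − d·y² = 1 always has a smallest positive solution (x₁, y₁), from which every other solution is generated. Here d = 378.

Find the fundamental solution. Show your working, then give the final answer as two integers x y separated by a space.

√378 = [19; 2,3,1,4,1,3,2,38, …], period ℓ=8 (even) → k=7
k=0  a_k=19  p_k/q_k = 19/1
k=1  a_k=2  p_k/q_k = 39/2
…
k=3  a_k=1  p_k/q_k = 175/9
…
k=6  a_k=3  p_k/q_k = 3869/199
k=7  a_k=2  p_k/q_k = 8749/450
→ (8749, 450).  Check: 8749²=76545001, 378·450²=76545000, difference 1.

8749 450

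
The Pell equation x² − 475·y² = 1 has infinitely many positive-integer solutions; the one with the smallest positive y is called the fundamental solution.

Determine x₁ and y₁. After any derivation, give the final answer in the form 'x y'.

√475 = [21; 1,3,1,6,2,6,1,3,1,42, …], period ℓ=10 (even) → k=9
k=0  a_k=21  p_k/q_k = 21/1
…
k=2  a_k=3  p_k/q_k = 87/4
…
k=4  a_k=6  p_k/q_k = 741/34
k=5  a_k=2  p_k/q_k = 1591/73
…
k=7  a_k=1  p_k/q_k = 11878/545
k=8  a_k=3  p_k/q_k = 45921/2107
k=9  a_k=1  p_k/q_k = 57799/2652
→ (57799, 2652).  Check: 57799²=3340724401, 475·2652²=3340724400, difference 1.

57799 2652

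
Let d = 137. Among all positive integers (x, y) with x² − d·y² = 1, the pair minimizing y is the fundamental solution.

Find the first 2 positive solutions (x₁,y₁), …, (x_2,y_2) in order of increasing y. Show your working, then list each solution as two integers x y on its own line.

[11; 1,2,2,1,1,2,2,1,22] for √137; ℓ=9 ⇒ convergent index 17
a_0=11:  p_0=11·1+0=11,  q_0=11·0+1=1
a_1=1:  p_1=1·11+1=12,  q_1=1·1+0=1
…
a_5=1:  p_5=1·117+82=199,  q_5=1·10+7=17
…
a_7=2:  p_7=2·515+199=1229,  q_7=2·44+17=105
a_8=1:  p_8=1·1229+515=1744,  q_8=1·105+44=149
…
a_11=2:  p_11=2·41341+39597=122279,  q_11=2·3532+3383=10447
a_12=2:  p_12=2·122279+41341=285899,  q_12=2·10447+3532=24426
…
a_14=1:  p_14=1·408178+285899=694077,  q_14=1·34873+24426=59299
a_15=2:  p_15=2·694077+408178=1796332,  q_15=2·59299+34873=153471
a_16=2:  p_16=2·1796332+694077=4286741,  q_16=2·153471+59299=366241
a_17=1:  p_17=1·4286741+1796332=6083073,  q_17=1·366241+153471=519712
fundamental: x₁=6083073, y₁=519712  (since 37003777123329 − 137·270100562944 = 1)
(x_2, y_2) = (6083073·6083073 + 137·519712·519712, 6083073·519712 + 519712·6083073) = (74007554246657, 6322892069952)

6083073 519712
74007554246657 6322892069952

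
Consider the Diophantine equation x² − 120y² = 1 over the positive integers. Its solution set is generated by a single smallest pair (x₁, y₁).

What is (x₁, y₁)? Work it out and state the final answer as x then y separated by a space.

d=120: √d = [10; 1,20] (ℓ=2, even), read p_1/q_1
i=0: a=10 ⇒ p=10, q=1
i=1: a=1 ⇒ p=11, q=1
(x₁, y₁) = (11, 1);  11² − 120·1² = 1 ✓

11 1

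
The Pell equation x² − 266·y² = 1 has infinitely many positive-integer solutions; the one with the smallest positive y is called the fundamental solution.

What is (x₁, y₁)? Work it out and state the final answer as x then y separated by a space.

685 42

d=266: √d = [16; 3,4,3,32] (ℓ=4, even), read p_3/q_3
k=0  a_k=16  p_k/q_k = 16/1
k=1  a_k=3  p_k/q_k = 49/3
k=2  a_k=4  p_k/q_k = 212/13
k=3  a_k=3  p_k/q_k = 685/42
→ (685, 42).  Check: 685²=469225, 266·42²=469224, difference 1.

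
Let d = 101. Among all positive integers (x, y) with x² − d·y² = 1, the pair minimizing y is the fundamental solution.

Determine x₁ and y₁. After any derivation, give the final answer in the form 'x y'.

d=101: √d = [10; 20] (ℓ=1, odd), read p_1/q_1
a_0=10:  p_0=10·1+0=10,  q_0=10·0+1=1
a_1=20:  p_1=20·10+1=201,  q_1=20·1+0=20
fundamental: x₁=201, y₁=20  (since 40401 − 101·400 = 1)

201 20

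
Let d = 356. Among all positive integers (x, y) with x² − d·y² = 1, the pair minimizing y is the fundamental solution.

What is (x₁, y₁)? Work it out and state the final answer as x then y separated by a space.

[18; 1,6,1,1,2,…,6,1,36] for √356; ℓ=14 ⇒ convergent index 13
i=0: a=18 ⇒ p=18, q=1
i=1: a=1 ⇒ p=19, q=1
i=2: a=6 ⇒ p=132, q=7
i=3: a=1 ⇒ p=151, q=8
…
i=6: a=1 ⇒ p=1000, q=53
…
i=12: a=6 ⇒ p=433982, q=23001
i=13: a=1 ⇒ p=500001, q=26500
→ (500001, 26500).  Check: 500001²=250001000001, 356·26500²=250001000000, difference 1.

500001 26500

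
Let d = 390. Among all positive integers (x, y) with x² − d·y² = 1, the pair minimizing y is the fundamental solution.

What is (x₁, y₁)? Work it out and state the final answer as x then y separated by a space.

[19; 1,2,1,38] for √390; ℓ=4 ⇒ convergent index 3
a_0=19:  p_0=19·1+0=19,  q_0=19·0+1=1
…
a_2=2:  p_2=2·20+19=59,  q_2=2·1+1=3
a_3=1:  p_3=1·59+20=79,  q_3=1·3+1=4
(x₁, y₁) = (79, 4);  79² − 390·4² = 1 ✓

79 4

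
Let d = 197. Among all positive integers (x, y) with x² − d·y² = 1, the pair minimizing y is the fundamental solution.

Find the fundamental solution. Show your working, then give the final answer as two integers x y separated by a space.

393 28

√197 → a₀=14, period (28); ℓ=1 odd so k=1
i=0: a=14 ⇒ p=14, q=1
i=1: a=28 ⇒ p=393, q=28
→ (393, 28).  Check: 393²=154449, 197·28²=154448, difference 1.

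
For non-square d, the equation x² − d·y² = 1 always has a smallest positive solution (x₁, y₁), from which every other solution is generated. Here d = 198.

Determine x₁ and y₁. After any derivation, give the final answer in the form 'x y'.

d=198: √d = [14; 14,28] (ℓ=2, even), read p_1/q_1
k=0  a_k=14  p_k/q_k = 14/1
k=1  a_k=14  p_k/q_k = 197/14
(x₁, y₁) = (197, 14);  197² − 198·14² = 1 ✓

197 14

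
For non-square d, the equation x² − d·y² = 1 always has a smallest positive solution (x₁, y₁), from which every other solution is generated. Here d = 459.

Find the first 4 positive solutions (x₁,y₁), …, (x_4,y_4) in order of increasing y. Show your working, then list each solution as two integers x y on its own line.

499850 23331
499700044999 23324000700
499550134985000450 23317003499766669
499400269944005249820001 23310008398693414998600

√459 → a₀=21, period (2,2,1,4,21,4,1,2,2,42); ℓ=10 even so k=9
k=0  a_k=21  p_k/q_k = 21/1
k=1  a_k=2  p_k/q_k = 43/2
k=2  a_k=2  p_k/q_k = 107/5
…
k=4  a_k=4  p_k/q_k = 707/33
k=5  a_k=21  p_k/q_k = 14997/700
k=6  a_k=4  p_k/q_k = 60695/2833
…
k=8  a_k=2  p_k/q_k = 212079/9899
k=9  a_k=2  p_k/q_k = 499850/23331
(x₁, y₁) = (499850, 23331);  499850² − 459·23331² = 1 ✓
(x_2, y_2) = (499850·499850 + 459·23331·23331, 499850·23331 + 23331·499850) = (499700044999, 23324000700)
(x_3, y_3) = (499850·499700044999 + 459·23331·23324000700, 499850·23324000700 + 23331·499700044999) = (499550134985000450, 23317003499766669)
(x_4, y_4) = (499850·499550134985000450 + 459·23331·23317003499766669, 499850·23317003499766669 + 23331·499550134985000450) = (499400269944005249820001, 23310008398693414998600)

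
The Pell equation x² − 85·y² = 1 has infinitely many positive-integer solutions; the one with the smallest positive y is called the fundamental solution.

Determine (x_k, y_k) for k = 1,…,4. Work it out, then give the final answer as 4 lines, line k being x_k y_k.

285769 30996
163327842721 17715391848
93348068572789129 10125019625991228
53351968415791425367681 5786833466982059076816

√85 = [9; 4,1,1,4,18, …], period ℓ=5 (odd) → k=9
i=0: a=9 ⇒ p=9, q=1
i=1: a=4 ⇒ p=37, q=4
i=2: a=1 ⇒ p=46, q=5
i=3: a=1 ⇒ p=83, q=9
i=4: a=4 ⇒ p=378, q=41
i=5: a=18 ⇒ p=6887, q=747
i=6: a=4 ⇒ p=27926, q=3029
i=7: a=1 ⇒ p=34813, q=3776
i=8: a=1 ⇒ p=62739, q=6805
i=9: a=4 ⇒ p=285769, q=30996
(x₁, y₁) = (285769, 30996);  285769² − 85·30996² = 1 ✓
(285769+30996√85)^2 = 163327842721 + 17715391848√85
(285769+30996√85)^3 = 93348068572789129 + 10125019625991228√85
(285769+30996√85)^4 = 53351968415791425367681 + 5786833466982059076816√85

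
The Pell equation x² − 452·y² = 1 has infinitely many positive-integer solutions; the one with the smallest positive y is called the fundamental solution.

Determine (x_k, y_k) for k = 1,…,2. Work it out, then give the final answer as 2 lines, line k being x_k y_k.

1204353 56648
2900932297217 136448377488

d=452: √d = [21; 3,1,5,3,10,3,5,1,3,42] (ℓ=10, even), read p_9/q_9
a_0=21:  p_0=21·1+0=21,  q_0=21·0+1=1
a_1=3:  p_1=3·21+1=64,  q_1=3·1+0=3
…
a_3=5:  p_3=5·85+64=489,  q_3=5·4+3=23
…
a_6=3:  p_6=3·16009+1552=49579,  q_6=3·753+73=2332
a_7=5:  p_7=5·49579+16009=263904,  q_7=5·2332+753=12413
a_8=1:  p_8=1·263904+49579=313483,  q_8=1·12413+2332=14745
a_9=3:  p_9=3·313483+263904=1204353,  q_9=3·14745+12413=56648
→ (1204353, 56648).  Check: 1204353²=1450466148609, 452·56648²=1450466148608, difference 1.
(x_2, y_2) = (1204353·1204353 + 452·56648·56648, 1204353·56648 + 56648·1204353) = (2900932297217, 136448377488)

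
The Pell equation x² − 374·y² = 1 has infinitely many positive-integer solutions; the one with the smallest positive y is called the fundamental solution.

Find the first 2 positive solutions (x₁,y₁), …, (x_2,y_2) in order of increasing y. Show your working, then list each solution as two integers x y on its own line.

3365 174
22646449 1171020

[19; 2,1,18,1,2,38] for √374; ℓ=6 ⇒ convergent index 5
i=0: a=19 ⇒ p=19, q=1
i=1: a=2 ⇒ p=39, q=2
…
i=4: a=1 ⇒ p=1141, q=59
i=5: a=2 ⇒ p=3365, q=174
→ (3365, 174).  Check: 3365²=11323225, 374·174²=11323224, difference 1.
n=2: (3365,174)∘(3365,174) = (3365·3365+374·174·174, 3365·174+174·3365) = (22646449,1171020)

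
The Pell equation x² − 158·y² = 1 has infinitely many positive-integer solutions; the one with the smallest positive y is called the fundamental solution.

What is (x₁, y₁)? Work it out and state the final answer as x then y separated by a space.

7743 616

√158 → a₀=12, period (1,1,3,12,3,1,1,24); ℓ=8 even so k=7
i=0: a=12 ⇒ p=12, q=1
…
i=5: a=3 ⇒ p=3331, q=265
i=6: a=1 ⇒ p=4412, q=351
i=7: a=1 ⇒ p=7743, q=616
→ (7743, 616).  Check: 7743²=59954049, 158·616²=59954048, difference 1.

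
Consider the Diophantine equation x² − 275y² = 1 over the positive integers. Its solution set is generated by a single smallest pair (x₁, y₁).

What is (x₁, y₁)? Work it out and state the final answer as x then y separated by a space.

d=275: √d = [16; 1,1,2,1,1,32] (ℓ=6, even), read p_5/q_5
k=0  a_k=16  p_k/q_k = 16/1
k=1  a_k=1  p_k/q_k = 17/1
k=2  a_k=1  p_k/q_k = 33/2
k=3  a_k=2  p_k/q_k = 83/5
k=4  a_k=1  p_k/q_k = 116/7
k=5  a_k=1  p_k/q_k = 199/12
(x₁, y₁) = (199, 12);  199² − 275·12² = 1 ✓

199 12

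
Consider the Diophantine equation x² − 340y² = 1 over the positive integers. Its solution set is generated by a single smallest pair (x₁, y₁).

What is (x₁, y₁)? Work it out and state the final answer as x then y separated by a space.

285769 15498

[18; 2,3,1,1,1,…,3,2,36] for √340; ℓ=14 ⇒ convergent index 13
a_0=18:  p_0=18·1+0=18,  q_0=18·0+1=1
…
a_2=3:  p_2=3·37+18=129,  q_2=3·2+1=7
a_3=1:  p_3=1·129+37=166,  q_3=1·7+2=9
…
a_5=1:  p_5=1·295+166=461,  q_5=1·16+9=25
a_6=1:  p_6=1·461+295=756,  q_6=1·25+16=41
…
a_8=1:  p_8=1·6509+756=7265,  q_8=1·353+41=394
…
a_10=1:  p_10=1·13774+7265=21039,  q_10=1·747+394=1141
a_11=1:  p_11=1·21039+13774=34813,  q_11=1·1141+747=1888
a_12=3:  p_12=3·34813+21039=125478,  q_12=3·1888+1141=6805
a_13=2:  p_13=2·125478+34813=285769,  q_13=2·6805+1888=15498
fundamental: x₁=285769, y₁=15498  (since 81663921361 − 340·240188004 = 1)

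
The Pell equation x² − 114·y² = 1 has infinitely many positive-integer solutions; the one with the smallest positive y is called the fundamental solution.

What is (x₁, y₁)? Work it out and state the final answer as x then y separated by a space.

√114 → a₀=10, period (1,2,10,2,1,20); ℓ=6 even so k=5
i=0: a=10 ⇒ p=10, q=1
i=1: a=1 ⇒ p=11, q=1
…
i=3: a=10 ⇒ p=331, q=31
i=4: a=2 ⇒ p=694, q=65
i=5: a=1 ⇒ p=1025, q=96
→ (1025, 96).  Check: 1025²=1050625, 114·96²=1050624, difference 1.

1025 96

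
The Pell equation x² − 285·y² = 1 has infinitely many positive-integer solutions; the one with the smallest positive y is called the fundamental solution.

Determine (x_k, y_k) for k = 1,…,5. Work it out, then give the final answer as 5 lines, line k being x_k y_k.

√285 → a₀=16, period (1,7,2,7,1,32); ℓ=6 even so k=5
i=0: a=16 ⇒ p=16, q=1
i=1: a=1 ⇒ p=17, q=1
i=2: a=7 ⇒ p=135, q=8
i=3: a=2 ⇒ p=287, q=17
i=4: a=7 ⇒ p=2144, q=127
i=5: a=1 ⇒ p=2431, q=144
(x₁, y₁) = (2431, 144);  2431² − 285·144² = 1 ✓
(2431+144√285)^2 = 11819521 + 700128√285
(2431+144√285)^3 = 57466508671 + 3404022192√285
(2431+144√285)^4 = 279402153338881 + 16550355197376√285
(2431+144√285)^5 = 1358453212067130751 + 80467823565619920√285

2431 144
11819521 700128
57466508671 3404022192
279402153338881 16550355197376
1358453212067130751 80467823565619920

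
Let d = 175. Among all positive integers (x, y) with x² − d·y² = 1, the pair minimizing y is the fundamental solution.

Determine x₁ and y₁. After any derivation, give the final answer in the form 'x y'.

2024 153

[13; 4,2,1,2,4,26] for √175; ℓ=6 ⇒ convergent index 5
i=0: a=13 ⇒ p=13, q=1
…
i=3: a=1 ⇒ p=172, q=13
i=4: a=2 ⇒ p=463, q=35
i=5: a=4 ⇒ p=2024, q=153
(x₁, y₁) = (2024, 153);  2024² − 175·153² = 1 ✓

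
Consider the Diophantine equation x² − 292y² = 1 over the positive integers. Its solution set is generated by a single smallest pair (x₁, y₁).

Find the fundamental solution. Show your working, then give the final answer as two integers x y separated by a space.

√292 = [17; 11,2,1,3,8,3,1,2,11,34, …], period ℓ=10 (even) → k=9
i=0: a=17 ⇒ p=17, q=1
i=1: a=11 ⇒ p=188, q=11
…
i=4: a=3 ⇒ p=2136, q=125
…
i=6: a=3 ⇒ p=55143, q=3227
…
i=8: a=2 ⇒ p=200767, q=11749
i=9: a=11 ⇒ p=2281249, q=133500
(x₁, y₁) = (2281249, 133500);  2281249² − 292·133500² = 1 ✓

2281249 133500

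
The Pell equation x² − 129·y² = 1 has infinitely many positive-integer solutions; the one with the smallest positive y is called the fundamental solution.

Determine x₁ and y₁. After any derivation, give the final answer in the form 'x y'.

√129 → a₀=11, period (2,1,3,1,6,1,3,1,2,22); ℓ=10 even so k=9
a_0=11:  p_0=11·1+0=11,  q_0=11·0+1=1
a_1=2:  p_1=2·11+1=23,  q_1=2·1+0=2
a_2=1:  p_2=1·23+11=34,  q_2=1·2+1=3
a_3=3:  p_3=3·34+23=125,  q_3=3·3+2=11
a_4=1:  p_4=1·125+34=159,  q_4=1·11+3=14
a_5=6:  p_5=6·159+125=1079,  q_5=6·14+11=95
a_6=1:  p_6=1·1079+159=1238,  q_6=1·95+14=109
a_7=3:  p_7=3·1238+1079=4793,  q_7=3·109+95=422
a_8=1:  p_8=1·4793+1238=6031,  q_8=1·422+109=531
a_9=2:  p_9=2·6031+4793=16855,  q_9=2·531+422=1484
(x₁, y₁) = (16855, 1484);  16855² − 129·1484² = 1 ✓

16855 1484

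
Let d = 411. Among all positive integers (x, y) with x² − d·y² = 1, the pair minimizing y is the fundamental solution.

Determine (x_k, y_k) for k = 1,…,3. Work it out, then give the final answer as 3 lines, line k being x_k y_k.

49730 2453
4946145799 243975380
491943661118810 24265791292347

√411 → a₀=20, period (3,1,1,1,19,1,1,1,3,40); ℓ=10 even so k=9
step 0: (20, 1)  from 20·(1,0) + (0,1)
step 1: (61, 3)  from 3·(20,1) + (1,0)
…
step 3: (142, 7)  from 1·(81,4) + (61,3)
…
step 8: (13583, 670)  from 1·(8981,443) + (4602,227)
step 9: (49730, 2453)  from 3·(13583,670) + (8981,443)
(x₁, y₁) = (49730, 2453);  49730² − 411·2453² = 1 ✓
(49730+2453√411)^2 = 4946145799 + 243975380√411
(49730+2453√411)^3 = 491943661118810 + 24265791292347√411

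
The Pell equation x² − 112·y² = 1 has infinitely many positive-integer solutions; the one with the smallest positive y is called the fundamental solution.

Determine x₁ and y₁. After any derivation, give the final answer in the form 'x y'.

127 12

√112 = [10; 1,1,2,1,1,20, …], period ℓ=6 (even) → k=5
step 0: (10, 1)  from 10·(1,0) + (0,1)
step 1: (11, 1)  from 1·(10,1) + (1,0)
step 2: (21, 2)  from 1·(11,1) + (10,1)
step 3: (53, 5)  from 2·(21,2) + (11,1)
step 4: (74, 7)  from 1·(53,5) + (21,2)
step 5: (127, 12)  from 1·(74,7) + (53,5)
fundamental: x₁=127, y₁=12  (since 16129 − 112·144 = 1)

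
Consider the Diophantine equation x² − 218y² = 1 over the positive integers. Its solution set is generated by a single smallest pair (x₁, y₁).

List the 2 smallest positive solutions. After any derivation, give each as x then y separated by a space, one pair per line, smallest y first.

[14; 1,3,3,1,28] for √218; ℓ=5 ⇒ convergent index 9
a_0=14:  p_0=14·1+0=14,  q_0=14·0+1=1
…
a_2=3:  p_2=3·15+14=59,  q_2=3·1+1=4
…
a_4=1:  p_4=1·192+59=251,  q_4=1·13+4=17
a_5=28:  p_5=28·251+192=7220,  q_5=28·17+13=489
a_6=1:  p_6=1·7220+251=7471,  q_6=1·489+17=506
…
a_8=3:  p_8=3·29633+7471=96370,  q_8=3·2007+506=6527
a_9=1:  p_9=1·96370+29633=126003,  q_9=1·6527+2007=8534
fundamental: x₁=126003, y₁=8534  (since 15876756009 − 218·72829156 = 1)
n=2: (126003,8534)∘(126003,8534) = (126003·126003+218·8534·8534, 126003·8534+8534·126003) = (31753512017,2150619204)

126003 8534
31753512017 2150619204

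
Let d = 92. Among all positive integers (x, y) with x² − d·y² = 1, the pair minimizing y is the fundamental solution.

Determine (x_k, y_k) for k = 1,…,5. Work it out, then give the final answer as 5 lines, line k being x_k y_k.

d=92: √d = [9; 1,1,2,4,2,1,1,18] (ℓ=8, even), read p_7/q_7
i=0: a=9 ⇒ p=9, q=1
i=1: a=1 ⇒ p=10, q=1
i=2: a=1 ⇒ p=19, q=2
…
i=4: a=4 ⇒ p=211, q=22
…
i=6: a=1 ⇒ p=681, q=71
i=7: a=1 ⇒ p=1151, q=120
(x₁, y₁) = (1151, 120);  1151² − 92·120² = 1 ✓
k=2:  x_2 = 1151·1151+92·120·120 = 2649601,  y_2 = 1151·120+120·1151 = 276240
k=3:  x_3 = 1151·2649601+92·120·276240 = 6099380351,  y_3 = 1151·276240+120·2649601 = 635904360
k=4:  x_4 = 1151·6099380351+92·120·635904360 = 14040770918401,  y_4 = 1151·635904360+120·6099380351 = 1463851560480
k=5:  x_5 = 1151·14040770918401+92·120·1463851560480 = 32321848554778751,  y_5 = 1151·1463851560480+120·14040770918401 = 3369785656320600

1151 120
2649601 276240
6099380351 635904360
14040770918401 1463851560480
32321848554778751 3369785656320600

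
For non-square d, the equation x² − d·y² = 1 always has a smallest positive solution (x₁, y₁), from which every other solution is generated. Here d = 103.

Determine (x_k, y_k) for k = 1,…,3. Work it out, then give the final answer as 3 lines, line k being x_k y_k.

[10; 6,1,2,1,1,9,1,1,2,1,6,20] for √103; ℓ=12 ⇒ convergent index 11
step 0: (10, 1)  from 10·(1,0) + (0,1)
…
step 2: (71, 7)  from 1·(61,6) + (10,1)
…
step 8: (9611, 947)  from 1·(5044,497) + (4567,450)
…
step 10: (33877, 3338)  from 1·(24266,2391) + (9611,947)
step 11: (227528, 22419)  from 6·(33877,3338) + (24266,2391)
→ (227528, 22419).  Check: 227528²=51768990784, 103·22419²=51768990783, difference 1.
n=2: (227528,22419)∘(227528,22419) = (227528·227528+103·22419·22419, 227528·22419+22419·227528) = (103537981567,10201900464)
n=3: (103537981567,10201900464)∘(227528,22419) = (227528·103537981567+103·22419·10201900464, 227528·10201900464+22419·103537981567) = (47115579739725224,4642436017523565)

227528 22419
103537981567 10201900464
47115579739725224 4642436017523565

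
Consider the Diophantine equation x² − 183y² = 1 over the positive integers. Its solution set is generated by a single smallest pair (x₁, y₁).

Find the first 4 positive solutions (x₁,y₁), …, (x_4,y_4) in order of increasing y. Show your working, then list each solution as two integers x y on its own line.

487 36
474337 35064
462003751 34152300
449991179137 33264305136

d=183: √d = [13; 1,1,8,1,1,26] (ℓ=6, even), read p_5/q_5
step 0: (13, 1)  from 13·(1,0) + (0,1)
…
step 2: (27, 2)  from 1·(14,1) + (13,1)
…
step 4: (257, 19)  from 1·(230,17) + (27,2)
step 5: (487, 36)  from 1·(257,19) + (230,17)
fundamental: x₁=487, y₁=36  (since 237169 − 183·1296 = 1)
(487+36√183)^2 = 474337 + 35064√183
(487+36√183)^3 = 462003751 + 34152300√183
(487+36√183)^4 = 449991179137 + 33264305136√183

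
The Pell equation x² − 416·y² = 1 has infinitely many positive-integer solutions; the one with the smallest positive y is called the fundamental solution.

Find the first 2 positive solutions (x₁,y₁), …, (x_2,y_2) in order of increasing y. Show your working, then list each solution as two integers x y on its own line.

5201 255
54100801 2652510

d=416: √d = [20; 2,1,1,9,1,1,2,40] (ℓ=8, even), read p_7/q_7
a_0=20:  p_0=20·1+0=20,  q_0=20·0+1=1
a_1=2:  p_1=2·20+1=41,  q_1=2·1+0=2
a_2=1:  p_2=1·41+20=61,  q_2=1·2+1=3
…
a_5=1:  p_5=1·979+102=1081,  q_5=1·48+5=53
a_6=1:  p_6=1·1081+979=2060,  q_6=1·53+48=101
a_7=2:  p_7=2·2060+1081=5201,  q_7=2·101+53=255
(x₁, y₁) = (5201, 255);  5201² − 416·255² = 1 ✓
k=2:  x_2 = 5201·5201+416·255·255 = 54100801,  y_2 = 5201·255+255·5201 = 2652510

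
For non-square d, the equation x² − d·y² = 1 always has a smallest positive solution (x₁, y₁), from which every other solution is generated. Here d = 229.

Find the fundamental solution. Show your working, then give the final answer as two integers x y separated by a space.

[15; 7,1,1,7,30] for √229; ℓ=5 ⇒ convergent index 9
step 0: (15, 1)  from 15·(1,0) + (0,1)
…
step 3: (227, 15)  from 1·(121,8) + (106,7)
…
step 7: (413926, 27353)  from 1·(362399,23948) + (51527,3405)
step 8: (776325, 51301)  from 1·(413926,27353) + (362399,23948)
step 9: (5848201, 386460)  from 7·(776325,51301) + (413926,27353)
→ (5848201, 386460).  Check: 5848201²=34201454936401, 229·386460²=34201454936400, difference 1.

5848201 386460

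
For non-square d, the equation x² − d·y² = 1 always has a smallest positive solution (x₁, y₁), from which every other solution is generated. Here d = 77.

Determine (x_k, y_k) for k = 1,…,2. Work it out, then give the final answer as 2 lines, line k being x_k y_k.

351 40
246401 28080

d=77: √d = [8; 1,3,2,3,1,16] (ℓ=6, even), read p_5/q_5
i=0: a=8 ⇒ p=8, q=1
…
i=4: a=3 ⇒ p=272, q=31
i=5: a=1 ⇒ p=351, q=40
→ (351, 40).  Check: 351²=123201, 77·40²=123200, difference 1.
n=2: (351,40)∘(351,40) = (351·351+77·40·40, 351·40+40·351) = (246401,28080)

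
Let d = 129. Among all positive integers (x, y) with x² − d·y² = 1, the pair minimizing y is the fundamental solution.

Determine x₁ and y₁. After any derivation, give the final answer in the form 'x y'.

√129 → a₀=11, period (2,1,3,1,6,1,3,1,2,22); ℓ=10 even so k=9
step 0: (11, 1)  from 11·(1,0) + (0,1)
step 1: (23, 2)  from 2·(11,1) + (1,0)
step 2: (34, 3)  from 1·(23,2) + (11,1)
…
step 4: (159, 14)  from 1·(125,11) + (34,3)
step 5: (1079, 95)  from 6·(159,14) + (125,11)
…
step 8: (6031, 531)  from 1·(4793,422) + (1238,109)
step 9: (16855, 1484)  from 2·(6031,531) + (4793,422)
fundamental: x₁=16855, y₁=1484  (since 284091025 − 129·2202256 = 1)

16855 1484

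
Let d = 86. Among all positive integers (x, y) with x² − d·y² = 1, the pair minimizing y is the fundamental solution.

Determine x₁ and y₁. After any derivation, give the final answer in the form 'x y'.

√86 = [9; 3,1,1,1,8,1,1,1,3,18, …], period ℓ=10 (even) → k=9
step 0: (9, 1)  from 9·(1,0) + (0,1)
…
step 2: (37, 4)  from 1·(28,3) + (9,1)
…
step 5: (881, 95)  from 8·(102,11) + (65,7)
…
step 7: (1864, 201)  from 1·(983,106) + (881,95)
step 8: (2847, 307)  from 1·(1864,201) + (983,106)
step 9: (10405, 1122)  from 3·(2847,307) + (1864,201)
(x₁, y₁) = (10405, 1122);  10405² − 86·1122² = 1 ✓

10405 1122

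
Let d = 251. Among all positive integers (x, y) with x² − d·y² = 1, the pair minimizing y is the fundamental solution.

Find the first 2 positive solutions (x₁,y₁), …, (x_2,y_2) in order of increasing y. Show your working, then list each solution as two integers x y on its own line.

[15; 1,5,2,1,2,…,5,1,30] for √251; ℓ=14 ⇒ convergent index 13
step 0: (15, 1)  from 15·(1,0) + (0,1)
step 1: (16, 1)  from 1·(15,1) + (1,0)
step 2: (95, 6)  from 5·(16,1) + (15,1)
…
step 4: (301, 19)  from 1·(206,13) + (95,6)
…
step 6: (1917, 121)  from 2·(808,51) + (301,19)
…
step 8: (61043, 3853)  from 2·(29563,1866) + (1917,121)
…
step 12: (3097857, 195535)  from 5·(577033,36422) + (212692,13425)
step 13: (3674890, 231957)  from 1·(3097857,195535) + (577033,36422)
fundamental: x₁=3674890, y₁=231957  (since 13504816512100 − 251·53804049849 = 1)
n=2: (3674890,231957)∘(3674890,231957) = (3674890·3674890+251·231957·231957, 3674890·231957+231957·3674890) = (27009633024199,1704832919460)

3674890 231957
27009633024199 1704832919460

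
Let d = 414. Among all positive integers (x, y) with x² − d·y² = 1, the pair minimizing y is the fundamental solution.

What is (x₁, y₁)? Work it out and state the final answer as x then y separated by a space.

24335 1196

√414 = [20; 2,1,7,2,7,1,2,40, …], period ℓ=8 (even) → k=7
a_0=20:  p_0=20·1+0=20,  q_0=20·0+1=1
a_1=2:  p_1=2·20+1=41,  q_1=2·1+0=2
a_2=1:  p_2=1·41+20=61,  q_2=1·2+1=3
a_3=7:  p_3=7·61+41=468,  q_3=7·3+2=23
…
a_5=7:  p_5=7·997+468=7447,  q_5=7·49+23=366
a_6=1:  p_6=1·7447+997=8444,  q_6=1·366+49=415
a_7=2:  p_7=2·8444+7447=24335,  q_7=2·415+366=1196
fundamental: x₁=24335, y₁=1196  (since 592192225 − 414·1430416 = 1)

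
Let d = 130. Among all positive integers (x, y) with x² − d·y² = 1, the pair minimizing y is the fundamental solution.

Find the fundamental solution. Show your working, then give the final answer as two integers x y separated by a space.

6499 570

[11; 2,2,22] for √130; ℓ=3 ⇒ convergent index 5
a_0=11:  p_0=11·1+0=11,  q_0=11·0+1=1
…
a_4=2:  p_4=2·1277+57=2611,  q_4=2·112+5=229
a_5=2:  p_5=2·2611+1277=6499,  q_5=2·229+112=570
(x₁, y₁) = (6499, 570);  6499² − 130·570² = 1 ✓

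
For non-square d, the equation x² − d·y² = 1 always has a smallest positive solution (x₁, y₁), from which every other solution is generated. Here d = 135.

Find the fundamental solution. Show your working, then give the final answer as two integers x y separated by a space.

244 21

√135 = [11; 1,1,1,1,1,1,1,22, …], period ℓ=8 (even) → k=7
k=0  a_k=11  p_k/q_k = 11/1
k=1  a_k=1  p_k/q_k = 12/1
…
k=3  a_k=1  p_k/q_k = 35/3
…
k=5  a_k=1  p_k/q_k = 93/8
k=6  a_k=1  p_k/q_k = 151/13
k=7  a_k=1  p_k/q_k = 244/21
fundamental: x₁=244, y₁=21  (since 59536 − 135·441 = 1)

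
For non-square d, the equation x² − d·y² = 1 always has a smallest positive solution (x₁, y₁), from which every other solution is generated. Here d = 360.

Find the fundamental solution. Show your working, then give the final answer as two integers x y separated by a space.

19 1

√360 → a₀=18, period (1,36); ℓ=2 even so k=1
step 0: (18, 1)  from 18·(1,0) + (0,1)
step 1: (19, 1)  from 1·(18,1) + (1,0)
(x₁, y₁) = (19, 1);  19² − 360·1² = 1 ✓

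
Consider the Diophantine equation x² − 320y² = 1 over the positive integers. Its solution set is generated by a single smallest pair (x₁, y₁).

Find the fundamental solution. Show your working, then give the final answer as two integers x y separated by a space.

d=320: √d = [17; 1,7,1,34] (ℓ=4, even), read p_3/q_3
k=0  a_k=17  p_k/q_k = 17/1
k=1  a_k=1  p_k/q_k = 18/1
k=2  a_k=7  p_k/q_k = 143/8
k=3  a_k=1  p_k/q_k = 161/9
fundamental: x₁=161, y₁=9  (since 25921 − 320·81 = 1)

161 9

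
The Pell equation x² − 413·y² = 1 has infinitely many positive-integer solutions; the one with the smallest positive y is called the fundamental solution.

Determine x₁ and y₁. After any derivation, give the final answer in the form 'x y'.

[20; 3,9,1,4,1,9,3,40] for √413; ℓ=8 ⇒ convergent index 7
i=0: a=20 ⇒ p=20, q=1
…
i=2: a=9 ⇒ p=569, q=28
i=3: a=1 ⇒ p=630, q=31
i=4: a=4 ⇒ p=3089, q=152
…
i=6: a=9 ⇒ p=36560, q=1799
i=7: a=3 ⇒ p=113399, q=5580
→ (113399, 5580).  Check: 113399²=12859333201, 413·5580²=12859333200, difference 1.

113399 5580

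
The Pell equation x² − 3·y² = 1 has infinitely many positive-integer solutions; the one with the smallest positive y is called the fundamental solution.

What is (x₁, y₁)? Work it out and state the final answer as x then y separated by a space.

d=3: √d = [1; 1,2] (ℓ=2, even), read p_1/q_1
step 0: (1, 1)  from 1·(1,0) + (0,1)
step 1: (2, 1)  from 1·(1,1) + (1,0)
fundamental: x₁=2, y₁=1  (since 4 − 3·1 = 1)

2 1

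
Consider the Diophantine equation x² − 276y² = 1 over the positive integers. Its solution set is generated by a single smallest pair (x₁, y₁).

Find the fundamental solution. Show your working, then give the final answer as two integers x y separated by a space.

7775 468

√276 → a₀=16, period (1,1,1,1,2,2,2,1,1,1,1,32); ℓ=12 even so k=11
k=0  a_k=16  p_k/q_k = 16/1
k=1  a_k=1  p_k/q_k = 17/1
k=2  a_k=1  p_k/q_k = 33/2
…
k=4  a_k=1  p_k/q_k = 83/5
k=5  a_k=2  p_k/q_k = 216/13
k=6  a_k=2  p_k/q_k = 515/31
…
k=8  a_k=1  p_k/q_k = 1761/106
k=9  a_k=1  p_k/q_k = 3007/181
k=10  a_k=1  p_k/q_k = 4768/287
k=11  a_k=1  p_k/q_k = 7775/468
fundamental: x₁=7775, y₁=468  (since 60450625 − 276·219024 = 1)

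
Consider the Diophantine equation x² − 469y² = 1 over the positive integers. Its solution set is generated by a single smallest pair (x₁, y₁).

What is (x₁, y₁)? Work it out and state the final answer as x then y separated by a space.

137215 6336

√469 = [21; 1,1,1,10,6,10,1,1,1,42, …], period ℓ=10 (even) → k=9
a_0=21:  p_0=21·1+0=21,  q_0=21·0+1=1
a_1=1:  p_1=1·21+1=22,  q_1=1·1+0=1
a_2=1:  p_2=1·22+21=43,  q_2=1·1+1=2
…
a_4=10:  p_4=10·65+43=693,  q_4=10·3+2=32
a_5=6:  p_5=6·693+65=4223,  q_5=6·32+3=195
…
a_7=1:  p_7=1·42923+4223=47146,  q_7=1·1982+195=2177
a_8=1:  p_8=1·47146+42923=90069,  q_8=1·2177+1982=4159
a_9=1:  p_9=1·90069+47146=137215,  q_9=1·4159+2177=6336
fundamental: x₁=137215, y₁=6336  (since 18827956225 − 469·40144896 = 1)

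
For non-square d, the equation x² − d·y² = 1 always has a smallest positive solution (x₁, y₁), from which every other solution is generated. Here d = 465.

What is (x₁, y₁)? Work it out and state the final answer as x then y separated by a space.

√465 = [21; 1,1,3,2,2,2,3,1,1,42, …], period ℓ=10 (even) → k=9
step 0: (21, 1)  from 21·(1,0) + (0,1)
step 1: (22, 1)  from 1·(21,1) + (1,0)
…
step 3: (151, 7)  from 3·(43,2) + (22,1)
…
step 8: (8949, 415)  from 1·(6922,321) + (2027,94)
step 9: (15871, 736)  from 1·(8949,415) + (6922,321)
(x₁, y₁) = (15871, 736);  15871² − 465·736² = 1 ✓

15871 736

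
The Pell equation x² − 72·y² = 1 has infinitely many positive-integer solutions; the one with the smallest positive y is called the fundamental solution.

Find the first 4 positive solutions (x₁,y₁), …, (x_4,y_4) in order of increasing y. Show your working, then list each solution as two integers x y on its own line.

17 2
577 68
19601 2310
665857 78472

d=72: √d = [8; 2,16] (ℓ=2, even), read p_1/q_1
a_0=8:  p_0=8·1+0=8,  q_0=8·0+1=1
a_1=2:  p_1=2·8+1=17,  q_1=2·1+0=2
→ (17, 2).  Check: 17²=289, 72·2²=288, difference 1.
(x_2, y_2) = (17·17 + 72·2·2, 17·2 + 2·17) = (577, 68)
(x_3, y_3) = (17·577 + 72·2·68, 17·68 + 2·577) = (19601, 2310)
(x_4, y_4) = (17·19601 + 72·2·2310, 17·2310 + 2·19601) = (665857, 78472)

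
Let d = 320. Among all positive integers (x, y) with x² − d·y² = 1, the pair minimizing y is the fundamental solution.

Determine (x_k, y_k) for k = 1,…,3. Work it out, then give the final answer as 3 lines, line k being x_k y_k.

161 9
51841 2898
16692641 933147

√320 → a₀=17, period (1,7,1,34); ℓ=4 even so k=3
a_0=17:  p_0=17·1+0=17,  q_0=17·0+1=1
a_1=1:  p_1=1·17+1=18,  q_1=1·1+0=1
a_2=7:  p_2=7·18+17=143,  q_2=7·1+1=8
a_3=1:  p_3=1·143+18=161,  q_3=1·8+1=9
fundamental: x₁=161, y₁=9  (since 25921 − 320·81 = 1)
n=2: (161,9)∘(161,9) = (161·161+320·9·9, 161·9+9·161) = (51841,2898)
n=3: (51841,2898)∘(161,9) = (161·51841+320·9·2898, 161·2898+9·51841) = (16692641,933147)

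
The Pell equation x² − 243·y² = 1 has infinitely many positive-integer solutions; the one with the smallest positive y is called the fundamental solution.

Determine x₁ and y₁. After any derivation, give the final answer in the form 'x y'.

70226 4505

[15; 1,1,2,3,15,3,2,1,1,30] for √243; ℓ=10 ⇒ convergent index 9
step 0: (15, 1)  from 15·(1,0) + (0,1)
…
step 2: (31, 2)  from 1·(16,1) + (15,1)
step 3: (78, 5)  from 2·(31,2) + (16,1)
step 4: (265, 17)  from 3·(78,5) + (31,2)
…
step 6: (12424, 797)  from 3·(4053,260) + (265,17)
…
step 8: (41325, 2651)  from 1·(28901,1854) + (12424,797)
step 9: (70226, 4505)  from 1·(41325,2651) + (28901,1854)
→ (70226, 4505).  Check: 70226²=4931691076, 243·4505²=4931691075, difference 1.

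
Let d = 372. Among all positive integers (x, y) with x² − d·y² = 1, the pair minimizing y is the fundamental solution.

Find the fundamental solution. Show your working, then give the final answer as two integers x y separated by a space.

12151 630

√372 = [19; 3,2,12,2,3,38, …], period ℓ=6 (even) → k=5
step 0: (19, 1)  from 19·(1,0) + (0,1)
…
step 2: (135, 7)  from 2·(58,3) + (19,1)
…
step 4: (3491, 181)  from 2·(1678,87) + (135,7)
step 5: (12151, 630)  from 3·(3491,181) + (1678,87)
→ (12151, 630).  Check: 12151²=147646801, 372·630²=147646800, difference 1.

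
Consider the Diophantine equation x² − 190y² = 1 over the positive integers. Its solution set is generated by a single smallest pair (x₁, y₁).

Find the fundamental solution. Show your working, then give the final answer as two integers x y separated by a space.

52021 3774

d=190: √d = [13; 1,3,1,1,1,…,3,1,26] (ℓ=14, even), read p_13/q_13
k=0  a_k=13  p_k/q_k = 13/1
k=1  a_k=1  p_k/q_k = 14/1
k=2  a_k=3  p_k/q_k = 55/4
k=3  a_k=1  p_k/q_k = 69/5
k=4  a_k=1  p_k/q_k = 124/9
…
k=6  a_k=2  p_k/q_k = 510/37
k=7  a_k=2  p_k/q_k = 1213/88
k=8  a_k=2  p_k/q_k = 2936/213
k=9  a_k=1  p_k/q_k = 4149/301
…
k=11  a_k=1  p_k/q_k = 11234/815
k=12  a_k=3  p_k/q_k = 40787/2959
k=13  a_k=1  p_k/q_k = 52021/3774
fundamental: x₁=52021, y₁=3774  (since 2706184441 − 190·14243076 = 1)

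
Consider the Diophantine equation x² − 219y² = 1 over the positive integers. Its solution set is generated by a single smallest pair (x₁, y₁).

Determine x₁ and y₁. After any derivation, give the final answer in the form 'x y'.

74 5

[14; 1,3,1,28] for √219; ℓ=4 ⇒ convergent index 3
i=0: a=14 ⇒ p=14, q=1
i=1: a=1 ⇒ p=15, q=1
i=2: a=3 ⇒ p=59, q=4
i=3: a=1 ⇒ p=74, q=5
→ (74, 5).  Check: 74²=5476, 219·5²=5475, difference 1.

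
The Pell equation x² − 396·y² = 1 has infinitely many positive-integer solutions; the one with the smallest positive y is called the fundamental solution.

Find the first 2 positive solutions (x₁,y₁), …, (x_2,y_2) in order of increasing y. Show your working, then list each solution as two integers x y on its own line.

√396 = [19; 1,8,1,38, …], period ℓ=4 (even) → k=3
i=0: a=19 ⇒ p=19, q=1
i=1: a=1 ⇒ p=20, q=1
i=2: a=8 ⇒ p=179, q=9
i=3: a=1 ⇒ p=199, q=10
(x₁, y₁) = (199, 10);  199² − 396·10² = 1 ✓
k=2:  x_2 = 199·199+396·10·10 = 79201,  y_2 = 199·10+10·199 = 3980

199 10
79201 3980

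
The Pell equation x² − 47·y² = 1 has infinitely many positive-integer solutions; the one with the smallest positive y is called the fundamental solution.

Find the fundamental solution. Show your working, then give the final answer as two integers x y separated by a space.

√47 → a₀=6, period (1,5,1,12); ℓ=4 even so k=3
k=0  a_k=6  p_k/q_k = 6/1
k=1  a_k=1  p_k/q_k = 7/1
k=2  a_k=5  p_k/q_k = 41/6
k=3  a_k=1  p_k/q_k = 48/7
(x₁, y₁) = (48, 7);  48² − 47·7² = 1 ✓

48 7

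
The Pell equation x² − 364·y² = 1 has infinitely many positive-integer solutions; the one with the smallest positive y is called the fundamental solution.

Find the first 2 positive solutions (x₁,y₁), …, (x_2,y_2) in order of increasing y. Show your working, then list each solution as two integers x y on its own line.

4954951 259710
49103078824801 2573700648420

√364 = [19; 12,1,2,3,1,8,1,3,2,1,12,38, …], period ℓ=12 (even) → k=11
a_0=19:  p_0=19·1+0=19,  q_0=19·0+1=1
a_1=12:  p_1=12·19+1=229,  q_1=12·1+0=12
…
a_3=2:  p_3=2·248+229=725,  q_3=2·13+12=38
a_4=3:  p_4=3·725+248=2423,  q_4=3·38+13=127
a_5=1:  p_5=1·2423+725=3148,  q_5=1·127+38=165
a_6=8:  p_6=8·3148+2423=27607,  q_6=8·165+127=1447
a_7=1:  p_7=1·27607+3148=30755,  q_7=1·1447+165=1612
a_8=3:  p_8=3·30755+27607=119872,  q_8=3·1612+1447=6283
…
a_10=1:  p_10=1·270499+119872=390371,  q_10=1·14178+6283=20461
a_11=12:  p_11=12·390371+270499=4954951,  q_11=12·20461+14178=259710
(x₁, y₁) = (4954951, 259710);  4954951² − 364·259710² = 1 ✓
(x_2, y_2) = (4954951·4954951 + 364·259710·259710, 4954951·259710 + 259710·4954951) = (49103078824801, 2573700648420)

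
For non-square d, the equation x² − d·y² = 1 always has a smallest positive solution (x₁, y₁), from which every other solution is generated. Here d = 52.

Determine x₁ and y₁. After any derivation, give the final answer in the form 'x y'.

√52 = [7; 4,1,2,1,4,14, …], period ℓ=6 (even) → k=5
a_0=7:  p_0=7·1+0=7,  q_0=7·0+1=1
…
a_3=2:  p_3=2·36+29=101,  q_3=2·5+4=14
a_4=1:  p_4=1·101+36=137,  q_4=1·14+5=19
a_5=4:  p_5=4·137+101=649,  q_5=4·19+14=90
→ (649, 90).  Check: 649²=421201, 52·90²=421200, difference 1.

649 90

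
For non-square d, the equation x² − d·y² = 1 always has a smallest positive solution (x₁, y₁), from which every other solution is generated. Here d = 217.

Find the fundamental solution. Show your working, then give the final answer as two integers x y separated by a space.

3844063 260952

√217 = [14; 1,2,1,2,1,…,2,1,28, …], period ℓ=16 (even) → k=15
i=0: a=14 ⇒ p=14, q=1
…
i=2: a=2 ⇒ p=44, q=3
i=3: a=1 ⇒ p=59, q=4
…
i=10: a=1 ⇒ p=154218, q=10469
i=11: a=1 ⇒ p=293381, q=19916
i=12: a=2 ⇒ p=740980, q=50301
i=13: a=1 ⇒ p=1034361, q=70217
i=14: a=2 ⇒ p=2809702, q=190735
i=15: a=1 ⇒ p=3844063, q=260952
(x₁, y₁) = (3844063, 260952);  3844063² − 217·260952² = 1 ✓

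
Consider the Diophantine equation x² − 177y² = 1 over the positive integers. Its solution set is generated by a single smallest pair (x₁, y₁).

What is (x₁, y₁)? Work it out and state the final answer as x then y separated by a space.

√177 → a₀=13, period (3,3,2,8,2,3,3,26); ℓ=8 even so k=7
i=0: a=13 ⇒ p=13, q=1
…
i=2: a=3 ⇒ p=133, q=10
…
i=6: a=3 ⇒ p=18985, q=1427
i=7: a=3 ⇒ p=62423, q=4692
(x₁, y₁) = (62423, 4692);  62423² − 177·4692² = 1 ✓

62423 4692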